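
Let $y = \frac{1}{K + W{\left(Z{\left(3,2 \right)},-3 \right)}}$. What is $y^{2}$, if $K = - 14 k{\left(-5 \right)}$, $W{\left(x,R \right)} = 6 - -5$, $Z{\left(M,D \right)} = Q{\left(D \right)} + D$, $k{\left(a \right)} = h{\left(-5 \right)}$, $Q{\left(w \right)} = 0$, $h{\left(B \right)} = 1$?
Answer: $\frac{1}{9} \approx 0.11111$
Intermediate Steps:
$k{\left(a \right)} = 1$
$Z{\left(M,D \right)} = D$ ($Z{\left(M,D \right)} = 0 + D = D$)
$W{\left(x,R \right)} = 11$ ($W{\left(x,R \right)} = 6 + 5 = 11$)
$K = -14$ ($K = \left(-14\right) 1 = -14$)
$y = - \frac{1}{3}$ ($y = \frac{1}{-14 + 11} = \frac{1}{-3} = - \frac{1}{3} \approx -0.33333$)
$y^{2} = \left(- \frac{1}{3}\right)^{2} = \frac{1}{9}$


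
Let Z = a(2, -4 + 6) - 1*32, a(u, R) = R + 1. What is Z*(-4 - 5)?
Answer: 261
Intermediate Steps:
a(u, R) = 1 + R
Z = -29 (Z = (1 + (-4 + 6)) - 1*32 = (1 + 2) - 32 = 3 - 32 = -29)
Z*(-4 - 5) = -29*(-4 - 5) = -29*(-9) = 261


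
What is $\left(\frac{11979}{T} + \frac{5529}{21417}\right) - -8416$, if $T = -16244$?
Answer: $\frac{975913568667}{115965916} \approx 8415.5$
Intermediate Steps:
$\left(\frac{11979}{T} + \frac{5529}{21417}\right) - -8416 = \left(\frac{11979}{-16244} + \frac{5529}{21417}\right) - -8416 = \left(11979 \left(- \frac{1}{16244}\right) + 5529 \cdot \frac{1}{21417}\right) + 8416 = \left(- \frac{11979}{16244} + \frac{1843}{7139}\right) + 8416 = - \frac{55580389}{115965916} + 8416 = \frac{975913568667}{115965916}$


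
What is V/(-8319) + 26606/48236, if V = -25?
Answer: 111270607/200637642 ≈ 0.55458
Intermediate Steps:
V/(-8319) + 26606/48236 = -25/(-8319) + 26606/48236 = -25*(-1/8319) + 26606*(1/48236) = 25/8319 + 13303/24118 = 111270607/200637642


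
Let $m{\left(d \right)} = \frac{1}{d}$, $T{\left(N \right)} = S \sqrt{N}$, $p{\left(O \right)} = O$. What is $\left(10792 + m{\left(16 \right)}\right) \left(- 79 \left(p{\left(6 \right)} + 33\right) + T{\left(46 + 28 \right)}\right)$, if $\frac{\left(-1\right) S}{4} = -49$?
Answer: $- \frac{532005513}{16} + \frac{8460977 \sqrt{74}}{4} \approx -1.5054 \cdot 10^{7}$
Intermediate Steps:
$S = 196$ ($S = \left(-4\right) \left(-49\right) = 196$)
$T{\left(N \right)} = 196 \sqrt{N}$
$\left(10792 + m{\left(16 \right)}\right) \left(- 79 \left(p{\left(6 \right)} + 33\right) + T{\left(46 + 28 \right)}\right) = \left(10792 + \frac{1}{16}\right) \left(- 79 \left(6 + 33\right) + 196 \sqrt{46 + 28}\right) = \left(10792 + \frac{1}{16}\right) \left(\left(-79\right) 39 + 196 \sqrt{74}\right) = \frac{172673 \left(-3081 + 196 \sqrt{74}\right)}{16} = - \frac{532005513}{16} + \frac{8460977 \sqrt{74}}{4}$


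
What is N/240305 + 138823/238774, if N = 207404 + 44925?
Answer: 93609465661/57378586070 ≈ 1.6314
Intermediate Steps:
N = 252329
N/240305 + 138823/238774 = 252329/240305 + 138823/238774 = 93609465661/57378586070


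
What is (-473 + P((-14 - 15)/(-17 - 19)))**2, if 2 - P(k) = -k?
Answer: 286523329/1296 ≈ 2.2108e+5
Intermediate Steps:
P(k) = 2 + k (P(k) = 2 - (-1)*k = 2 + k)
(-473 + P((-14 - 15)/(-17 - 19)))**2 = (-473 + (2 + (-14 - 15)/(-17 - 19)))**2 = (-473 + (2 - 29/(-36)))**2 = (-473 + (2 - 29*(-1/36)))**2 = (-473 + (2 + 29/36))**2 = (-473 + 101/36)**2 = (-16927/36)**2 = 286523329/1296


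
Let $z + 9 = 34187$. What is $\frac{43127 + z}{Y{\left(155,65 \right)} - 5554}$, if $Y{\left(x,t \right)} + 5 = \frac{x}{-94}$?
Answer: $- \frac{7266670}{522701} \approx -13.902$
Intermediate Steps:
$z = 34178$ ($z = -9 + 34187 = 34178$)
$Y{\left(x,t \right)} = -5 - \frac{x}{94}$ ($Y{\left(x,t \right)} = -5 + \frac{x}{-94} = -5 + x \left(- \frac{1}{94}\right) = -5 - \frac{x}{94}$)
$\frac{43127 + z}{Y{\left(155,65 \right)} - 5554} = \frac{43127 + 34178}{\left(-5 - \frac{155}{94}\right) - 5554} = \frac{77305}{\left(-5 - \frac{155}{94}\right) - 5554} = \frac{77305}{- \frac{625}{94} - 5554} = \frac{77305}{- \frac{522701}{94}} = 77305 \left(- \frac{94}{522701}\right) = - \frac{7266670}{522701}$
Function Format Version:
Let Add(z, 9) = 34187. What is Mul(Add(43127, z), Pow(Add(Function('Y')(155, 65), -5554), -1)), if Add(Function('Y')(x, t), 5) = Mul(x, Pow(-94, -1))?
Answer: Rational(-7266670, 522701) ≈ -13.902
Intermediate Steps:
z = 34178 (z = Add(-9, 34187) = 34178)
Function('Y')(x, t) = Add(-5, Mul(Rational(-1, 94), x)) (Function('Y')(x, t) = Add(-5, Mul(x, Pow(-94, -1))) = Add(-5, Mul(x, Rational(-1, 94))) = Add(-5, Mul(Rational(-1, 94), x)))
Mul(Add(43127, z), Pow(Add(Function('Y')(155, 65), -5554), -1)) = Mul(Add(43127, 34178), Pow(Add(Add(-5, Mul(Rational(-1, 94), 155)), -5554), -1)) = Mul(77305, Pow(Add(Add(-5, Rational(-155, 94)), -5554), -1)) = Mul(77305, Pow(Add(Rational(-625, 94), -5554), -1)) = Mul(77305, Pow(Rational(-522701, 94), -1)) = Mul(77305, Rational(-94, 522701)) = Rational(-7266670, 522701)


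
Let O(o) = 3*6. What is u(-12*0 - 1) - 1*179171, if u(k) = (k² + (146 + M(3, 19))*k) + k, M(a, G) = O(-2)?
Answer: -179335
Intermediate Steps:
O(o) = 18
M(a, G) = 18
u(k) = k² + 165*k (u(k) = (k² + (146 + 18)*k) + k = (k² + 164*k) + k = k² + 165*k)
u(-12*0 - 1) - 1*179171 = (-12*0 - 1)*(165 + (-12*0 - 1)) - 1*179171 = (0 - 1)*(165 + (0 - 1)) - 179171 = -(165 - 1) - 179171 = -1*164 - 179171 = -164 - 179171 = -179335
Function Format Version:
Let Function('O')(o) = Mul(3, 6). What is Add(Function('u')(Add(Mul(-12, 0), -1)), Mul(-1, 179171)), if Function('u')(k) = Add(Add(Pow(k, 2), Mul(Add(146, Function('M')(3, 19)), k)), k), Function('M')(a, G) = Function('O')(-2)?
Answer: -179335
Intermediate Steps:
Function('O')(o) = 18
Function('M')(a, G) = 18
Function('u')(k) = Add(Pow(k, 2), Mul(165, k)) (Function('u')(k) = Add(Add(Pow(k, 2), Mul(Add(146, 18), k)), k) = Add(Add(Pow(k, 2), Mul(164, k)), k) = Add(Pow(k, 2), Mul(165, k)))
Add(Function('u')(Add(Mul(-12, 0), -1)), Mul(-1, 179171)) = Add(Mul(Add(Mul(-12, 0), -1), Add(165, Add(Mul(-12, 0), -1))), Mul(-1, 179171)) = Add(Mul(Add(0, -1), Add(165, Add(0, -1))), -179171) = Add(Mul(-1, Add(165, -1)), -179171) = Add(Mul(-1, 164), -179171) = Add(-164, -179171) = -179335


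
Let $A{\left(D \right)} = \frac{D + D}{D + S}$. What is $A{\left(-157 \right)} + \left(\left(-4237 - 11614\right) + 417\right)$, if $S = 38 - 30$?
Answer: $- \frac{2299352}{149} \approx -15432.0$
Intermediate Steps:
$S = 8$
$A{\left(D \right)} = \frac{2 D}{8 + D}$ ($A{\left(D \right)} = \frac{D + D}{D + 8} = \frac{2 D}{8 + D}$)
$A{\left(-157 \right)} + \left(\left(-4237 - 11614\right) + 417\right) = 2 \left(-157\right) \frac{1}{8 - 157} + \left(\left(-4237 - 11614\right) + 417\right) = 2 \left(-157\right) \frac{1}{-149} + \left(-15851 + 417\right) = 2 \left(-157\right) \left(- \frac{1}{149}\right) - 15434 = \frac{314}{149} - 15434 = - \frac{2299352}{149}$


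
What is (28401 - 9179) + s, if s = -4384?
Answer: 14838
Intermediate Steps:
(28401 - 9179) + s = (28401 - 9179) - 4384 = 19222 - 4384 = 14838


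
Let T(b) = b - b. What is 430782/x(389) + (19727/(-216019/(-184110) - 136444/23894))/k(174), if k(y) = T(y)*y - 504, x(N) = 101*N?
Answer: 37955745755658433/1937373333609756 ≈ 19.591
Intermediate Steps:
T(b) = 0
k(y) = -504 (k(y) = 0*y - 504 = 0 - 504 = -504)
430782/x(389) + (19727/(-216019/(-184110) - 136444/23894))/k(174) = 430782/((101*389)) + (19727/(-216019/(-184110) - 136444/23894))/(-504) = 430782/39289 + (19727/(-216019*(-1/184110) - 136444*1/23894))*(-1/504) = 430782*(1/39289) + (19727/(12707/10830 - 68222/11947))*(-1/504) = 430782/39289 + (19727/(-587033731/129386010))*(-1/504) = 430782/39289 + (19727*(-129386010/587033731))*(-1/504) = 430782/39289 - 2552397819270/587033731*(-1/504) = 430782/39289 + 425399636545/49310833404 = 37955745755658433/1937373333609756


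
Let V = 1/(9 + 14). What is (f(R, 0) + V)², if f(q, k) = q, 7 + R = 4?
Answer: 4624/529 ≈ 8.7410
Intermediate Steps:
R = -3 (R = -7 + 4 = -3)
V = 1/23 ≈ 0.043478
(f(R, 0) + V)² = (-3 + 1/23)² = (-68/23)² = 4624/529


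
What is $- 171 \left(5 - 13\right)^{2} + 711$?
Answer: $-10233$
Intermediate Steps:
$- 171 \left(5 - 13\right)^{2} + 711 = - 171 \left(-8\right)^{2} + 711 = \left(-171\right) 64 + 711 = -10944 + 711 = -10233$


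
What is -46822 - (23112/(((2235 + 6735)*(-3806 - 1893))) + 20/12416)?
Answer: -1238259115080857/26446095520 ≈ -46822.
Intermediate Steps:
-46822 - (23112/(((2235 + 6735)*(-3806 - 1893))) + 20/12416) = -46822 - (23112/((8970*(-5699))) + 20*(1/12416)) = -46822 - (23112/(-51120030) + 5/3104) = -46822 - (23112*(-1/51120030) + 5/3104) = -46822 - (-3852/8520005 + 5/3104) = -46822 - 1*30643417/26446095520 = -46822 - 30643417/26446095520 = -1238259115080857/26446095520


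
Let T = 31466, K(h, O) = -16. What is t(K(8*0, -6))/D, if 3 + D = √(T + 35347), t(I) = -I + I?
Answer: 0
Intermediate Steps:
t(I) = 0
D = -3 + √66813 (D = -3 + √(31466 + 35347) = -3 + √66813 ≈ 255.48)
t(K(8*0, -6))/D = 0/(-3 + √66813) = 0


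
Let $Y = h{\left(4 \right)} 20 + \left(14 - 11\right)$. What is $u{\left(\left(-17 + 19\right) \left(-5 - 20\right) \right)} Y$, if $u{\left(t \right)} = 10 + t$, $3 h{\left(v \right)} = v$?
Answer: $- \frac{3560}{3} \approx -1186.7$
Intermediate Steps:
$h{\left(v \right)} = \frac{v}{3}$
$Y = \frac{89}{3}$ ($Y = \frac{1}{3} \cdot 4 \cdot 20 + \left(14 - 11\right) = \frac{4}{3} \cdot 20 + \left(14 - 11\right) = \frac{80}{3} + 3 = \frac{89}{3} \approx 29.667$)
$u{\left(\left(-17 + 19\right) \left(-5 - 20\right) \right)} Y = \left(10 + \left(-17 + 19\right) \left(-5 - 20\right)\right) \frac{89}{3} = \left(10 + 2 \left(-25\right)\right) \frac{89}{3} = \left(10 - 50\right) \frac{89}{3} = \left(-40\right) \frac{89}{3} = - \frac{3560}{3}$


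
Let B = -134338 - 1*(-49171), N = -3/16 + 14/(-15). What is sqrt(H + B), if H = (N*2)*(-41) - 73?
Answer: I*sqrt(306533130)/60 ≈ 291.8*I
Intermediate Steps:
N = -269/240 (N = -3*1/16 + 14*(-1/15) = -3/16 - 14/15 = -269/240 ≈ -1.1208)
H = 2269/120 (H = -269/240*2*(-41) - 73 = -269/120*(-41) - 73 = 11029/120 - 73 = 2269/120 ≈ 18.908)
B = -85167 (B = -134338 + 49171 = -85167)
sqrt(H + B) = sqrt(2269/120 - 85167) = sqrt(-10217771/120) = I*sqrt(306533130)/60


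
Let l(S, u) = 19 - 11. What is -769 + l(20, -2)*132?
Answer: 287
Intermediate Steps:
l(S, u) = 8
-769 + l(20, -2)*132 = -769 + 8*132 = -769 + 1056 = 287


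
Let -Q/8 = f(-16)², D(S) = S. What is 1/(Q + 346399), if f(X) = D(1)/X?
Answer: 32/11084767 ≈ 2.8868e-6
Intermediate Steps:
f(X) = 1/X
Q = -1/32 (Q = -8*(1/(-16))² = -8*(-1/16)² = -8*1/256 = -1/32 ≈ -0.031250)
1/(Q + 346399) = 1/(-1/32 + 346399) = 1/(11084767/32) = 32/11084767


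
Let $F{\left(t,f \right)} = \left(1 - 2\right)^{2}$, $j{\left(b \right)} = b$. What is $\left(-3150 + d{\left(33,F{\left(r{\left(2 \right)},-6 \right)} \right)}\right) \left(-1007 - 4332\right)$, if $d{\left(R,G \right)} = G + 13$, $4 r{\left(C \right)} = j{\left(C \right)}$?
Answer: $16743104$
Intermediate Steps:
$r{\left(C \right)} = \frac{C}{4}$
$F{\left(t,f \right)} = 1$ ($F{\left(t,f \right)} = \left(-1\right)^{2} = 1$)
$d{\left(R,G \right)} = 13 + G$
$\left(-3150 + d{\left(33,F{\left(r{\left(2 \right)},-6 \right)} \right)}\right) \left(-1007 - 4332\right) = \left(-3150 + \left(13 + 1\right)\right) \left(-1007 - 4332\right) = \left(-3150 + 14\right) \left(-5339\right) = \left(-3136\right) \left(-5339\right) = 16743104$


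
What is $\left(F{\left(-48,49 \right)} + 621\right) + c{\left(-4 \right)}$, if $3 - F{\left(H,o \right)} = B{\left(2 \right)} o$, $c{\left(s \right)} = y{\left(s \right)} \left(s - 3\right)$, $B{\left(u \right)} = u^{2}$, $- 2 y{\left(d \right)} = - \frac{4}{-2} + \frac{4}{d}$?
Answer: $\frac{863}{2} \approx 431.5$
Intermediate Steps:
$y{\left(d \right)} = -1 - \frac{2}{d}$ ($y{\left(d \right)} = - \frac{- \frac{4}{-2} + \frac{4}{d}}{2} = - \frac{\left(-4\right) \left(- \frac{1}{2}\right) + \frac{4}{d}}{2} = - \frac{2 + \frac{4}{d}}{2} = -1 - \frac{2}{d}$)
$c{\left(s \right)} = \frac{\left(-3 + s\right) \left(-2 - s\right)}{s}$ ($c{\left(s \right)} = \frac{-2 - s}{s} \left(s - 3\right) = \frac{-2 - s}{s} \left(-3 + s\right) = \frac{\left(-3 + s\right) \left(-2 - s\right)}{s}$)
$F{\left(H,o \right)} = 3 - 4 o$ ($F{\left(H,o \right)} = 3 - 2^{2} o = 3 - 4 o$)
$\left(F{\left(-48,49 \right)} + 621\right) + c{\left(-4 \right)} = \left(\left(3 - 196\right) + 621\right) + \left(1 - -4 + \frac{6}{-4}\right) = \left(\left(3 - 196\right) + 621\right) + \left(1 + 4 + 6 \left(- \frac{1}{4}\right)\right) = \left(-193 + 621\right) + \left(1 + 4 - \frac{3}{2}\right) = 428 + \frac{7}{2} = \frac{863}{2}$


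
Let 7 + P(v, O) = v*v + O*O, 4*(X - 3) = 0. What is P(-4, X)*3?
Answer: 54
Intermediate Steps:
X = 3 (X = 3 + (¼)*0 = 3 + 0 = 3)
P(v, O) = -7 + O² + v² (P(v, O) = -7 + (v*v + O*O) = -7 + (v² + O²) = -7 + (O² + v²) = -7 + O² + v²)
P(-4, X)*3 = (-7 + 3² + (-4)²)*3 = (-7 + 9 + 16)*3 = 18*3 = 54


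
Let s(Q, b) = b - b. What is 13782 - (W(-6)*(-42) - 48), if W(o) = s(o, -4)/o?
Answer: 13830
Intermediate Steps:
s(Q, b) = 0
W(o) = 0 (W(o) = 0/o = 0)
13782 - (W(-6)*(-42) - 48) = 13782 - (0*(-42) - 48) = 13782 - (0 - 48) = 13782 - 1*(-48) = 13782 + 48 = 13830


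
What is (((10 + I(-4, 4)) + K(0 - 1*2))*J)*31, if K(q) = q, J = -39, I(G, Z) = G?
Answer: -4836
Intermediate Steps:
(((10 + I(-4, 4)) + K(0 - 1*2))*J)*31 = (((10 - 4) + (0 - 1*2))*(-39))*31 = ((6 + (0 - 2))*(-39))*31 = ((6 - 2)*(-39))*31 = (4*(-39))*31 = -156*31 = -4836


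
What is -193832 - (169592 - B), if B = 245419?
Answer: -118005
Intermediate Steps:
-193832 - (169592 - B) = -193832 - (169592 - 1*245419) = -193832 - (169592 - 245419) = -193832 - 1*(-75827) = -193832 + 75827 = -118005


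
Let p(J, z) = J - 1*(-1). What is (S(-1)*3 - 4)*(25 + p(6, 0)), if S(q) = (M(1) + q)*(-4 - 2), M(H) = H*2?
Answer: -704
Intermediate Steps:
M(H) = 2*H
S(q) = -12 - 6*q (S(q) = (2*1 + q)*(-4 - 2) = (2 + q)*(-6) = -12 - 6*q)
p(J, z) = 1 + J (p(J, z) = J + 1 = 1 + J)
(S(-1)*3 - 4)*(25 + p(6, 0)) = ((-12 - 6*(-1))*3 - 4)*(25 + (1 + 6)) = ((-12 + 6)*3 - 4)*(25 + 7) = (-6*3 - 4)*32 = (-18 - 4)*32 = -22*32 = -704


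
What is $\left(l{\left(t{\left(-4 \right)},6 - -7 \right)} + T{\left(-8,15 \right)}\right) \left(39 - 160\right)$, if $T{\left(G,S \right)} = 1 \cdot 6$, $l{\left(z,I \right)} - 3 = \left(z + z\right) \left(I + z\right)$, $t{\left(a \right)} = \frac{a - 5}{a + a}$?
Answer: $- \frac{157905}{32} \approx -4934.5$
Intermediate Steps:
$t{\left(a \right)} = \frac{-5 + a}{2 a}$
$l{\left(z,I \right)} = 3 + 2 z \left(I + z\right)$ ($l{\left(z,I \right)} = 3 + \left(z + z\right) \left(I + z\right) = 3 + 2 z \left(I + z\right)$)
$T{\left(G,S \right)} = 6$
$\left(l{\left(t{\left(-4 \right)},6 - -7 \right)} + T{\left(-8,15 \right)}\right) \left(39 - 160\right) = \left(\left(3 + 2 \left(\frac{-5 - 4}{2 \left(-4\right)}\right)^{2} + 2 \left(6 - -7\right) \frac{-5 - 4}{2 \left(-4\right)}\right) + 6\right) \left(39 - 160\right) = \left(\left(3 + 2 \left(\frac{1}{2} \left(- \frac{1}{4}\right) \left(-9\right)\right)^{2} + 2 \left(6 + 7\right) \frac{1}{2} \left(- \frac{1}{4}\right) \left(-9\right)\right) + 6\right) \left(-121\right) = \left(\left(3 + 2 \left(\frac{9}{8}\right)^{2} + 2 \cdot 13 \cdot \frac{9}{8}\right) + 6\right) \left(-121\right) = \left(\left(3 + 2 \cdot \frac{81}{64} + \frac{117}{4}\right) + 6\right) \left(-121\right) = \left(\left(3 + \frac{81}{32} + \frac{117}{4}\right) + 6\right) \left(-121\right) = \left(\frac{1113}{32} + 6\right) \left(-121\right) = \frac{1305}{32} \left(-121\right) = - \frac{157905}{32}$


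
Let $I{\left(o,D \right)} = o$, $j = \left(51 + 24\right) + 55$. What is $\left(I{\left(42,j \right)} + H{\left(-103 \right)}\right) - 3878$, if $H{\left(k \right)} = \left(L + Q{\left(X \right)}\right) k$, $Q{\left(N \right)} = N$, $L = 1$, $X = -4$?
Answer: $-3527$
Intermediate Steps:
$H{\left(k \right)} = - 3 k$ ($H{\left(k \right)} = \left(1 - 4\right) k = - 3 k$)
$j = 130$ ($j = 75 + 55 = 130$)
$\left(I{\left(42,j \right)} + H{\left(-103 \right)}\right) - 3878 = \left(42 - -309\right) - 3878 = \left(42 + 309\right) - 3878 = 351 - 3878 = -3527$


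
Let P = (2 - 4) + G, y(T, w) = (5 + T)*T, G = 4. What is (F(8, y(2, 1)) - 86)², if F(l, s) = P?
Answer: 7056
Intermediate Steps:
y(T, w) = T*(5 + T)
P = 2 (P = (2 - 4) + 4 = -2 + 4 = 2)
F(l, s) = 2
(F(8, y(2, 1)) - 86)² = (2 - 86)² = (-84)² = 7056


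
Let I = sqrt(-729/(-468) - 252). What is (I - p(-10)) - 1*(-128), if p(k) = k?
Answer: 138 + 3*I*sqrt(18811)/26 ≈ 138.0 + 15.825*I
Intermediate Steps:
I = 3*I*sqrt(18811)/26 (I = sqrt(-729*(-1/468) - 252) = sqrt(81/52 - 252) = sqrt(-13023/52) = 3*I*sqrt(18811)/26 ≈ 15.825*I)
(I - p(-10)) - 1*(-128) = (3*I*sqrt(18811)/26 - 1*(-10)) - 1*(-128) = (3*I*sqrt(18811)/26 + 10) + 128 = (10 + 3*I*sqrt(18811)/26) + 128 = 138 + 3*I*sqrt(18811)/26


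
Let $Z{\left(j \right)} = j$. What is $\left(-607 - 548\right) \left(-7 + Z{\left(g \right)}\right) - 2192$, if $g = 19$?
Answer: $-16052$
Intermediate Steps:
$\left(-607 - 548\right) \left(-7 + Z{\left(g \right)}\right) - 2192 = \left(-607 - 548\right) \left(-7 + 19\right) - 2192 = \left(-1155\right) 12 - 2192 = -13860 - 2192 = -16052$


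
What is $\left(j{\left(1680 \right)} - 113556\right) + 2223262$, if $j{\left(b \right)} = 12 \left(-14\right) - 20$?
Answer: $2109518$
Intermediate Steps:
$j{\left(b \right)} = -188$ ($j{\left(b \right)} = -168 - 20 = -188$)
$\left(j{\left(1680 \right)} - 113556\right) + 2223262 = \left(-188 - 113556\right) + 2223262 = -113744 + 2223262 = 2109518$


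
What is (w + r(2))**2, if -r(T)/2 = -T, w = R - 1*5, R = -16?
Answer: 289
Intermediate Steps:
w = -21 (w = -16 - 1*5 = -16 - 5 = -21)
r(T) = 2*T (r(T) = -(-2)*T = 2*T)
(w + r(2))**2 = (-21 + 2*2)**2 = (-21 + 4)**2 = (-17)**2 = 289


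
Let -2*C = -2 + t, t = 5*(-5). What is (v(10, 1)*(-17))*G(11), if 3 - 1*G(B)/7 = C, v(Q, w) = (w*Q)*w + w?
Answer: 27489/2 ≈ 13745.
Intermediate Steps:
t = -25
v(Q, w) = w + Q*w² (v(Q, w) = (Q*w)*w + w = Q*w² + w = w + Q*w²)
C = 27/2 (C = -(-2 - 25)/2 = -½*(-27) = 27/2 ≈ 13.500)
G(B) = -147/2 (G(B) = 21 - 7*27/2 = 21 - 189/2 = -147/2)
(v(10, 1)*(-17))*G(11) = ((1*(1 + 10*1))*(-17))*(-147/2) = ((1*(1 + 10))*(-17))*(-147/2) = ((1*11)*(-17))*(-147/2) = (11*(-17))*(-147/2) = -187*(-147/2) = 27489/2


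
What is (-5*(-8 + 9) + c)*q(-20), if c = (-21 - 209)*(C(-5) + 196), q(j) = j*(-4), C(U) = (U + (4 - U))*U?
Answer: -3238800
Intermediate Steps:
C(U) = 4*U
q(j) = -4*j
c = -40480 (c = (-21 - 209)*(4*(-5) + 196) = -230*(-20 + 196) = -230*176 = -40480)
(-5*(-8 + 9) + c)*q(-20) = (-5*(-8 + 9) - 40480)*(-4*(-20)) = (-5*1 - 40480)*80 = (-5 - 40480)*80 = -40485*80 = -3238800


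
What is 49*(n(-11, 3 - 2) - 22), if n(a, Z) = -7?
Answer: -1421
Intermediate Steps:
49*(n(-11, 3 - 2) - 22) = 49*(-7 - 22) = 49*(-29) = -1421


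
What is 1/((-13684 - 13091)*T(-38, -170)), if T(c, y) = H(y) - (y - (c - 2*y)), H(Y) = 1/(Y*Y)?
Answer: -68/859370463 ≈ -7.9128e-8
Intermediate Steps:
H(Y) = Y⁻² (H(Y) = 1/(Y²) = Y⁻²)
T(c, y) = c + y⁻² - 3*y (T(c, y) = y⁻² - (y - (c - 2*y)) = y⁻² - (y + (-c + 2*y)) = y⁻² - (-c + 3*y) = y⁻² + (c - 3*y) = c + y⁻² - 3*y)
1/((-13684 - 13091)*T(-38, -170)) = 1/((-13684 - 13091)*(-38 + (-170)⁻² - 3*(-170))) = 1/((-26775)*(-38 + 1/28900 + 510)) = -1/(26775*13640801/28900) = -1/26775*28900/13640801 = -68/859370463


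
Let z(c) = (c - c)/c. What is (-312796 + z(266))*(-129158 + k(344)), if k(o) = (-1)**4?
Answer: 40399792972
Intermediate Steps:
z(c) = 0 (z(c) = 0/c = 0)
k(o) = 1
(-312796 + z(266))*(-129158 + k(344)) = (-312796 + 0)*(-129158 + 1) = -312796*(-129157) = 40399792972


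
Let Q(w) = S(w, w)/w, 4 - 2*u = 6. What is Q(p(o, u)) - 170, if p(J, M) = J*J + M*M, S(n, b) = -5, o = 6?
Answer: -6295/37 ≈ -170.14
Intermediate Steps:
u = -1 (u = 2 - ½*6 = 2 - 3 = -1)
p(J, M) = J² + M²
Q(w) = -5/w
Q(p(o, u)) - 170 = -5/(6² + (-1)²) - 170 = -5/(36 + 1) - 170 = -5/37 - 170 = -6295/37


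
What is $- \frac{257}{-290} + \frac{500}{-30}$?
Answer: $- \frac{13729}{870} \approx -15.78$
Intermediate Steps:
$- \frac{257}{-290} + \frac{500}{-30} = \left(-257\right) \left(- \frac{1}{290}\right) + 500 \left(- \frac{1}{30}\right) = \frac{257}{290} - \frac{50}{3} = - \frac{13729}{870}$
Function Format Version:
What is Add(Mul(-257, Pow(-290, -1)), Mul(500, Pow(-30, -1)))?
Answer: Rational(-13729, 870) ≈ -15.780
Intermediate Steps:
Add(Mul(-257, Pow(-290, -1)), Mul(500, Pow(-30, -1))) = Add(Mul(-257, Rational(-1, 290)), Mul(500, Rational(-1, 30))) = Add(Rational(257, 290), Rational(-50, 3)) = Rational(-13729, 870)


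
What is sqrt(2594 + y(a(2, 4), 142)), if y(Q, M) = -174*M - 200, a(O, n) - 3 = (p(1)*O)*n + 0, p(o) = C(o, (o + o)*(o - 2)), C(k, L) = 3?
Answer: I*sqrt(22314) ≈ 149.38*I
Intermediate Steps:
p(o) = 3
a(O, n) = 3 + 3*O*n (a(O, n) = 3 + ((3*O)*n + 0) = 3 + (3*O*n + 0) = 3 + 3*O*n)
y(Q, M) = -200 - 174*M
sqrt(2594 + y(a(2, 4), 142)) = sqrt(2594 + (-200 - 174*142)) = sqrt(2594 + (-200 - 24708)) = sqrt(2594 - 24908) = sqrt(-22314) = I*sqrt(22314)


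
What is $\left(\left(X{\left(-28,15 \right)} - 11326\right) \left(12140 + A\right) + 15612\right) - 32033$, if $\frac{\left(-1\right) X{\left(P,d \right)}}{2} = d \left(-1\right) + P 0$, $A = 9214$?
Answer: $-241231205$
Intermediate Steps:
$X{\left(P,d \right)} = 2 d$ ($X{\left(P,d \right)} = - 2 \left(d \left(-1\right) + P 0\right) = - 2 \left(- d + 0\right) = - 2 \left(- d\right) = 2 d$)
$\left(\left(X{\left(-28,15 \right)} - 11326\right) \left(12140 + A\right) + 15612\right) - 32033 = \left(\left(2 \cdot 15 - 11326\right) \left(12140 + 9214\right) + 15612\right) - 32033 = \left(\left(30 - 11326\right) 21354 + 15612\right) - 32033 = \left(\left(-11296\right) 21354 + 15612\right) - 32033 = \left(-241214784 + 15612\right) - 32033 = -241199172 - 32033 = -241231205$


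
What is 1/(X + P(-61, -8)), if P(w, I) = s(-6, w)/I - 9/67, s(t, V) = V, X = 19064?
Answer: 536/10222319 ≈ 5.2434e-5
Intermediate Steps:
P(w, I) = -9/67 + w/I (P(w, I) = w/I - 9/67 = -9/67 + w/I)
1/(X + P(-61, -8)) = 1/(19064 + (-9/67 - 61/(-8))) = 1/(19064 + (-9/67 - 61*(-⅛))) = 1/(19064 + (-9/67 + 61/8)) = 1/(19064 + 4015/536) = 1/(10222319/536) = 536/10222319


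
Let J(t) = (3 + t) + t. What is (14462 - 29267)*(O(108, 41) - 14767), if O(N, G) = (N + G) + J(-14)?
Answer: 216789615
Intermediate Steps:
J(t) = 3 + 2*t
O(N, G) = -25 + G + N (O(N, G) = (N + G) + (3 + 2*(-14)) = (G + N) + (3 - 28) = (G + N) - 25 = -25 + G + N)
(14462 - 29267)*(O(108, 41) - 14767) = (14462 - 29267)*((-25 + 41 + 108) - 14767) = -14805*(124 - 14767) = -14805*(-14643) = 216789615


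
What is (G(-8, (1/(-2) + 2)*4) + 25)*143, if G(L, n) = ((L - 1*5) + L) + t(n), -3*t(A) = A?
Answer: 286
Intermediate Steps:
t(A) = -A/3
G(L, n) = -5 + 2*L - n/3 (G(L, n) = ((L - 1*5) + L) - n/3 = ((L - 5) + L) - n/3 = ((-5 + L) + L) - n/3 = (-5 + 2*L) - n/3 = -5 + 2*L - n/3)
(G(-8, (1/(-2) + 2)*4) + 25)*143 = ((-5 + 2*(-8) - (1/(-2) + 2)*4/3) + 25)*143 = ((-5 - 16 - (1*(-½) + 2)*4/3) + 25)*143 = ((-5 - 16 - (-½ + 2)*4/3) + 25)*143 = ((-5 - 16 - 4/2) + 25)*143 = ((-5 - 16 - ⅓*6) + 25)*143 = ((-5 - 16 - 2) + 25)*143 = (-23 + 25)*143 = 2*143 = 286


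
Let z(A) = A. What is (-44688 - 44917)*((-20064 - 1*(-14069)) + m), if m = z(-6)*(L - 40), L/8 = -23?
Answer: 416752855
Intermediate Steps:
L = -184 (L = 8*(-23) = -184)
m = 1344 (m = -6*(-184 - 40) = -6*(-224) = 1344)
(-44688 - 44917)*((-20064 - 1*(-14069)) + m) = (-44688 - 44917)*((-20064 - 1*(-14069)) + 1344) = -89605*((-20064 + 14069) + 1344) = -89605*(-5995 + 1344) = -89605*(-4651) = 416752855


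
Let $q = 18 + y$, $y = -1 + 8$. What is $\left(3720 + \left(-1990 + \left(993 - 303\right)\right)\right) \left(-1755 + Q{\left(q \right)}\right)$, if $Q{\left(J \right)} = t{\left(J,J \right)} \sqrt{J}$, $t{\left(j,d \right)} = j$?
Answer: $-3944600$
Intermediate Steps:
$y = 7$
$q = 25$ ($q = 18 + 7 = 25$)
$Q{\left(J \right)} = J^{\frac{3}{2}}$ ($Q{\left(J \right)} = J \sqrt{J} = J^{\frac{3}{2}}$)
$\left(3720 + \left(-1990 + \left(993 - 303\right)\right)\right) \left(-1755 + Q{\left(q \right)}\right) = \left(3720 + \left(-1990 + \left(993 - 303\right)\right)\right) \left(-1755 + 25^{\frac{3}{2}}\right) = \left(3720 + \left(-1990 + 690\right)\right) \left(-1755 + 125\right) = \left(3720 - 1300\right) \left(-1630\right) = 2420 \left(-1630\right) = -3944600$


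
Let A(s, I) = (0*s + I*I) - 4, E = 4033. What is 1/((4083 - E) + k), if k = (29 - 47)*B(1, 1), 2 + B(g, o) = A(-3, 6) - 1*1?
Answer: -1/472 ≈ -0.0021186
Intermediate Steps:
A(s, I) = -4 + I² (A(s, I) = (0 + I²) - 4 = I² - 4 = -4 + I²)
B(g, o) = 29 (B(g, o) = -2 + ((-4 + 6²) - 1*1) = -2 + ((-4 + 36) - 1) = -2 + (32 - 1) = -2 + 31 = 29)
k = -522 (k = (29 - 47)*29 = -18*29 = -522)
1/((4083 - E) + k) = 1/((4083 - 1*4033) - 522) = 1/((4083 - 4033) - 522) = 1/(50 - 522) = 1/(-472) = -1/472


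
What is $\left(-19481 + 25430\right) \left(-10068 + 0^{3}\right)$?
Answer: $-59894532$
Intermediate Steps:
$\left(-19481 + 25430\right) \left(-10068 + 0^{3}\right) = 5949 \left(-10068 + 0\right) = 5949 \left(-10068\right) = -59894532$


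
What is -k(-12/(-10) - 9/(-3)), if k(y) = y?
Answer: -21/5 ≈ -4.2000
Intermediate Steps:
-k(-12/(-10) - 9/(-3)) = -(-12/(-10) - 9/(-3)) = -(-12*(-1/10) - 9*(-1/3)) = -(6/5 + 3) = -1*21/5 = -21/5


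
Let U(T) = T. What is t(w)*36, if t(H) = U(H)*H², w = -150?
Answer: -121500000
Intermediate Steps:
t(H) = H³ (t(H) = H*H² = H³)
t(w)*36 = (-150)³*36 = -3375000*36 = -121500000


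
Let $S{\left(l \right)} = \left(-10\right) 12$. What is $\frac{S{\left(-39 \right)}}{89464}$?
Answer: $- \frac{15}{11183} \approx -0.0013413$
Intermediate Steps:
$S{\left(l \right)} = -120$
$\frac{S{\left(-39 \right)}}{89464} = - \frac{120}{89464} = \left(-120\right) \frac{1}{89464} = - \frac{15}{11183}$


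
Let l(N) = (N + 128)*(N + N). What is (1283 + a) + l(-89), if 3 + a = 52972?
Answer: 47310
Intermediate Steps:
a = 52969 (a = -3 + 52972 = 52969)
l(N) = 2*N*(128 + N) (l(N) = (128 + N)*(2*N) = 2*N*(128 + N))
(1283 + a) + l(-89) = (1283 + 52969) + 2*(-89)*(128 - 89) = 54252 + 2*(-89)*39 = 54252 - 6942 = 47310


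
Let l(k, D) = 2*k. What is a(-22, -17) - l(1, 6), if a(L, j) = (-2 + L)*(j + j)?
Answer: 814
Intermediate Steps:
a(L, j) = 2*j*(-2 + L) (a(L, j) = (-2 + L)*(2*j) = 2*j*(-2 + L))
a(-22, -17) - l(1, 6) = 2*(-17)*(-2 - 22) - 2 = 2*(-17)*(-24) - 1*2 = 816 - 2 = 814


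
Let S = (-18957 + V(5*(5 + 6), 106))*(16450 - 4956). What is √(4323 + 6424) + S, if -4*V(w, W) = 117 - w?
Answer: -218069915 + √10747 ≈ -2.1807e+8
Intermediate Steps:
V(w, W) = -117/4 + w/4 (V(w, W) = -(117 - w)/4 = -117/4 + w/4)
S = -218069915 (S = (-18957 + (-117/4 + (5*(5 + 6))/4))*(16450 - 4956) = (-18957 + (-117/4 + (5*11)/4))*11494 = (-18957 + (-117/4 + (¼)*55))*11494 = (-18957 + (-117/4 + 55/4))*11494 = (-18957 - 31/2)*11494 = -37945/2*11494 = -218069915)
√(4323 + 6424) + S = √(4323 + 6424) - 218069915 = √10747 - 218069915 = -218069915 + √10747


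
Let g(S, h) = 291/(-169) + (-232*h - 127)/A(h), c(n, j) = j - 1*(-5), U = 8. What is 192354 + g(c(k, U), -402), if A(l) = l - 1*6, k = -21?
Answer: 13247334127/68952 ≈ 1.9212e+5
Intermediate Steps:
c(n, j) = 5 + j (c(n, j) = j + 5 = 5 + j)
A(l) = -6 + l (A(l) = l - 6 = -6 + l)
g(S, h) = -291/169 + (-127 - 232*h)/(-6 + h) (g(S, h) = 291/(-169) + (-232*h - 127)/(-6 + h) = 291*(-1/169) + (-127 - 232*h)/(-6 + h) = -291/169 + (-127 - 232*h)/(-6 + h))
192354 + g(c(k, U), -402) = 192354 + (-19717 - 39499*(-402))/(169*(-6 - 402)) = 192354 + (1/169)*(-19717 + 15878598)/(-408) = 192354 + (1/169)*(-1/408)*15858881 = 192354 - 15858881/68952 = 13247334127/68952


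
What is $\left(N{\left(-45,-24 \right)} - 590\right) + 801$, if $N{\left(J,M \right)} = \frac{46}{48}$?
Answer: $\frac{5087}{24} \approx 211.96$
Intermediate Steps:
$N{\left(J,M \right)} = \frac{23}{24}$ ($N{\left(J,M \right)} = 46 \cdot \frac{1}{48} = \frac{23}{24}$)
$\left(N{\left(-45,-24 \right)} - 590\right) + 801 = \left(\frac{23}{24} - 590\right) + 801 = - \frac{14137}{24} + 801 = \frac{5087}{24}$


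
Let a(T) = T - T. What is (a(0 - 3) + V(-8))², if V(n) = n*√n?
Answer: -512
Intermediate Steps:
V(n) = n^(3/2)
a(T) = 0
(a(0 - 3) + V(-8))² = (0 + (-8)^(3/2))² = (0 - 16*I*√2)² = (-16*I*√2)² = -512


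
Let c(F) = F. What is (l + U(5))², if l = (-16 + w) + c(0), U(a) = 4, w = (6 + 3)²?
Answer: 4761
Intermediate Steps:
w = 81 (w = 9² = 81)
l = 65 (l = (-16 + 81) + 0 = 65 + 0 = 65)
(l + U(5))² = (65 + 4)² = 69² = 4761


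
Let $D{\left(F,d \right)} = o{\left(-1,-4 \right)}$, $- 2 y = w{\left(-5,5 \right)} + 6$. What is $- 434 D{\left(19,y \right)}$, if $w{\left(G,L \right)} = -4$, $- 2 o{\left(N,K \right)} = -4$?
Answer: $-868$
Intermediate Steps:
$o{\left(N,K \right)} = 2$ ($o{\left(N,K \right)} = \left(- \frac{1}{2}\right) \left(-4\right) = 2$)
$y = -1$ ($y = - \frac{-4 + 6}{2} = \left(- \frac{1}{2}\right) 2 = -1$)
$D{\left(F,d \right)} = 2$
$- 434 D{\left(19,y \right)} = \left(-434\right) 2 = -868$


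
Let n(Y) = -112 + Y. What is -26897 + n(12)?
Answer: -26997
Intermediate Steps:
-26897 + n(12) = -26897 + (-112 + 12) = -26897 - 100 = -26997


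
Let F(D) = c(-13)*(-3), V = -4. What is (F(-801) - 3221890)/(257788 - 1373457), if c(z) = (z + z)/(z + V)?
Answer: 54772208/18966373 ≈ 2.8879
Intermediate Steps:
c(z) = 2*z/(-4 + z) (c(z) = (z + z)/(z - 4) = (2*z)/(-4 + z) = 2*z/(-4 + z))
F(D) = -78/17 (F(D) = (2*(-13)/(-4 - 13))*(-3) = (2*(-13)/(-17))*(-3) = (2*(-13)*(-1/17))*(-3) = (26/17)*(-3) = -78/17)
(F(-801) - 3221890)/(257788 - 1373457) = (-78/17 - 3221890)/(257788 - 1373457) = -54772208/17/(-1115669) = -54772208/17*(-1/1115669) = 54772208/18966373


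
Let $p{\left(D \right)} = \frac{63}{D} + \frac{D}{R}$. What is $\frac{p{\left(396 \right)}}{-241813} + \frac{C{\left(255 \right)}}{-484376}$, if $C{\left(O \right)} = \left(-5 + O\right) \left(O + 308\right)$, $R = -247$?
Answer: $- \frac{23117920702605}{79559474997574} \approx -0.29057$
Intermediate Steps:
$p{\left(D \right)} = \frac{63}{D} - \frac{D}{247}$ ($p{\left(D \right)} = \frac{63}{D} + \frac{D}{-247} = \frac{63}{D} + D \left(- \frac{1}{247}\right) = \frac{63}{D} - \frac{D}{247}$)
$C{\left(O \right)} = \left(-5 + O\right) \left(308 + O\right)$
$\frac{p{\left(396 \right)}}{-241813} + \frac{C{\left(255 \right)}}{-484376} = \frac{\frac{63}{396} - \frac{396}{247}}{-241813} + \frac{-1540 + 255^{2} + 303 \cdot 255}{-484376} = \left(63 \cdot \frac{1}{396} - \frac{396}{247}\right) \left(- \frac{1}{241813}\right) + \left(-1540 + 65025 + 77265\right) \left(- \frac{1}{484376}\right) = \left(\frac{7}{44} - \frac{396}{247}\right) \left(- \frac{1}{241813}\right) + 140750 \left(- \frac{1}{484376}\right) = \left(- \frac{15695}{10868}\right) \left(- \frac{1}{241813}\right) - \frac{70375}{242188} = \frac{15695}{2628023684} - \frac{70375}{242188} = - \frac{23117920702605}{79559474997574}$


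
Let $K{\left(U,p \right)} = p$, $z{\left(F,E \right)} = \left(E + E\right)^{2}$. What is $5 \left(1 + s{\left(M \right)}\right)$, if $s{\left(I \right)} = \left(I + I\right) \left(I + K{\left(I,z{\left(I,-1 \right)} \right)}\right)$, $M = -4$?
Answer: $5$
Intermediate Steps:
$z{\left(F,E \right)} = 4 E^{2}$ ($z{\left(F,E \right)} = \left(2 E\right)^{2} = 4 E^{2}$)
$s{\left(I \right)} = 2 I \left(4 + I\right)$ ($s{\left(I \right)} = \left(I + I\right) \left(I + 4 \left(-1\right)^{2}\right) = 2 I \left(I + 4 \cdot 1\right) = 2 I \left(I + 4\right) = 2 I \left(4 + I\right)$)
$5 \left(1 + s{\left(M \right)}\right) = 5 \left(1 + 2 \left(-4\right) \left(4 - 4\right)\right) = 5 \left(1 + 2 \left(-4\right) 0\right) = 5 \left(1 + 0\right) = 5 \cdot 1 = 5$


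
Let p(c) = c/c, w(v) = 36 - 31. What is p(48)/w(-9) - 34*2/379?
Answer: 39/1895 ≈ 0.020580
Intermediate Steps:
w(v) = 5
p(c) = 1
p(48)/w(-9) - 34*2/379 = 1/5 - 34*2/379 = 1*(⅕) - 68*1/379 = ⅕ - 68/379 = 39/1895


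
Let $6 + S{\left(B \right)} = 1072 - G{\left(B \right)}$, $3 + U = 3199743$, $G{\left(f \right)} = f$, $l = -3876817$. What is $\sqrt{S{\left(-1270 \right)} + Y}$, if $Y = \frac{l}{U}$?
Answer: $\frac{139 \sqrt{309305266905}}{1599870} \approx 48.32$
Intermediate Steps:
$U = 3199740$ ($U = -3 + 3199743 = 3199740$)
$S{\left(B \right)} = 1066 - B$ ($S{\left(B \right)} = -6 - \left(-1072 + B\right) = 1066 - B$)
$Y = - \frac{3876817}{3199740} \approx -1.2116$
$\sqrt{S{\left(-1270 \right)} + Y} = \sqrt{\left(1066 - -1270\right) - \frac{3876817}{3199740}} = \sqrt{\left(1066 + 1270\right) - \frac{3876817}{3199740}} = \sqrt{2336 - \frac{3876817}{3199740}} = \sqrt{\frac{7470715823}{3199740}} = \frac{139 \sqrt{309305266905}}{1599870}$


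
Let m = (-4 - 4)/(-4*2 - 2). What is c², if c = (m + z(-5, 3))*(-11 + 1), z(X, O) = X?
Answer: 1764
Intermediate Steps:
m = ⅘ (m = -8/(-8 - 2) = -8/(-10) = -8*(-⅒) = ⅘ ≈ 0.80000)
c = 42 (c = (⅘ - 5)*(-11 + 1) = -21/5*(-10) = 42)
c² = 42² = 1764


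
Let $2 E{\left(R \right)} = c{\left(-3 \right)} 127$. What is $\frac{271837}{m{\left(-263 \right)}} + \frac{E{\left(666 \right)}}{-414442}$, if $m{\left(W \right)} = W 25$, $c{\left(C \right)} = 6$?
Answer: $- \frac{112663175029}{2724956150} \approx -41.345$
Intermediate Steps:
$m{\left(W \right)} = 25 W$
$E{\left(R \right)} = 381$ ($E{\left(R \right)} = \frac{6 \cdot 127}{2} = \frac{1}{2} \cdot 762 = 381$)
$\frac{271837}{m{\left(-263 \right)}} + \frac{E{\left(666 \right)}}{-414442} = \frac{271837}{25 \left(-263\right)} + \frac{381}{-414442} = \frac{271837}{-6575} + 381 \left(- \frac{1}{414442}\right) = 271837 \left(- \frac{1}{6575}\right) - \frac{381}{414442} = - \frac{271837}{6575} - \frac{381}{414442} = - \frac{112663175029}{2724956150}$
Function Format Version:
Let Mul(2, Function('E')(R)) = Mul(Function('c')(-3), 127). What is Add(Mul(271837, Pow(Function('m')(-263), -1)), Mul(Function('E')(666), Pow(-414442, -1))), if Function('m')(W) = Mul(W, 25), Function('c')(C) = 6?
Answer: Rational(-112663175029, 2724956150) ≈ -41.345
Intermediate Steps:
Function('m')(W) = Mul(25, W)
Function('E')(R) = 381 (Function('E')(R) = Mul(Rational(1, 2), Mul(6, 127)) = Mul(Rational(1, 2), 762) = 381)
Add(Mul(271837, Pow(Function('m')(-263), -1)), Mul(Function('E')(666), Pow(-414442, -1))) = Add(Mul(271837, Pow(Mul(25, -263), -1)), Mul(381, Pow(-414442, -1))) = Add(Mul(271837, Pow(-6575, -1)), Mul(381, Rational(-1, 414442))) = Add(Mul(271837, Rational(-1, 6575)), Rational(-381, 414442)) = Add(Rational(-271837, 6575), Rational(-381, 414442)) = Rational(-112663175029, 2724956150)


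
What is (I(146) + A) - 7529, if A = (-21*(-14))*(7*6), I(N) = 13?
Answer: 4832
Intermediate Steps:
A = 12348 (A = 294*42 = 12348)
(I(146) + A) - 7529 = (13 + 12348) - 7529 = 12361 - 7529 = 4832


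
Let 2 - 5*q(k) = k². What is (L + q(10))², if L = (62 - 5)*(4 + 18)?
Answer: 38093584/25 ≈ 1.5237e+6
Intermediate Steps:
q(k) = ⅖ - k²/5
L = 1254 (L = 57*22 = 1254)
(L + q(10))² = (1254 + (⅖ - ⅕*10²))² = (1254 + (⅖ - ⅕*100))² = (1254 + (⅖ - 20))² = (1254 - 98/5)² = (6172/5)² = 38093584/25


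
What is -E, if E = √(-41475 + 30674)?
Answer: -I*√10801 ≈ -103.93*I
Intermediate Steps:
E = I*√10801 (E = √(-10801) = I*√10801 ≈ 103.93*I)
-E = -I*√10801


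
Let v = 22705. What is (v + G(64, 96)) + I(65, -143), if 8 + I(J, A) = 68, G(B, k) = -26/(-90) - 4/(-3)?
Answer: 1024498/45 ≈ 22767.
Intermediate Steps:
G(B, k) = 73/45 (G(B, k) = -26*(-1/90) - 4*(-⅓) = 13/45 + 4/3 = 73/45)
I(J, A) = 60 (I(J, A) = -8 + 68 = 60)
(v + G(64, 96)) + I(65, -143) = (22705 + 73/45) + 60 = 1021798/45 + 60 = 1024498/45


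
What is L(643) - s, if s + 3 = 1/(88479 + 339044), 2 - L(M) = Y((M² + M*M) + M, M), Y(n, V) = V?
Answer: -272759675/427523 ≈ -638.00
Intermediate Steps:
L(M) = 2 - M
s = -1282568/427523 (s = -3 + 1/(88479 + 339044) = -3 + 1/427523 = -1282568/427523 ≈ -3.0000)
L(643) - s = (2 - 1*643) - 1*(-1282568/427523) = (2 - 643) + 1282568/427523 = -641 + 1282568/427523 = -272759675/427523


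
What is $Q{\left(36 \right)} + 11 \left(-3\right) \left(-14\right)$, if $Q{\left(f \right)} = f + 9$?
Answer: $507$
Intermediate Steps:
$Q{\left(f \right)} = 9 + f$
$Q{\left(36 \right)} + 11 \left(-3\right) \left(-14\right) = \left(9 + 36\right) + 11 \left(-3\right) \left(-14\right) = 45 - -462 = 45 + 462 = 507$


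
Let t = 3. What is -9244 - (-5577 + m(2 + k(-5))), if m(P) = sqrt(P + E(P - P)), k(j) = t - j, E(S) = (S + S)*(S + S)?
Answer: -3667 - sqrt(10) ≈ -3670.2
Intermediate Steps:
E(S) = 4*S**2 (E(S) = (2*S)*(2*S) = 4*S**2)
k(j) = 3 - j
m(P) = sqrt(P) (m(P) = sqrt(P + 4*(P - P)**2) = sqrt(P + 4*0**2) = sqrt(P + 4*0) = sqrt(P + 0) = sqrt(P))
-9244 - (-5577 + m(2 + k(-5))) = -9244 - (-5577 + sqrt(2 + (3 - 1*(-5)))) = -9244 - (-5577 + sqrt(2 + (3 + 5))) = -9244 - (-5577 + sqrt(2 + 8)) = -9244 - (-5577 + sqrt(10)) = -9244 + (5577 - sqrt(10)) = -3667 - sqrt(10)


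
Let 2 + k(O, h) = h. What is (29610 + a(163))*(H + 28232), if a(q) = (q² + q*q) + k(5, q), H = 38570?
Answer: 5538487018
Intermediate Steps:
k(O, h) = -2 + h
a(q) = -2 + q + 2*q² (a(q) = (q² + q*q) + (-2 + q) = (q² + q²) + (-2 + q) = 2*q² + (-2 + q) = -2 + q + 2*q²)
(29610 + a(163))*(H + 28232) = (29610 + (-2 + 163 + 2*163²))*(38570 + 28232) = (29610 + (-2 + 163 + 2*26569))*66802 = (29610 + (-2 + 163 + 53138))*66802 = (29610 + 53299)*66802 = 82909*66802 = 5538487018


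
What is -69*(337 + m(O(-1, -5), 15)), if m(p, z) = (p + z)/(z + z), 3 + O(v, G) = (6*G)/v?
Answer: -116748/5 ≈ -23350.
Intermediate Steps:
O(v, G) = -3 + 6*G/v (O(v, G) = -3 + (6*G)/v = -3 + 6*G/v)
m(p, z) = (p + z)/(2*z) (m(p, z) = (p + z)/((2*z)) = (p + z)*(1/(2*z)) = (p + z)/(2*z))
-69*(337 + m(O(-1, -5), 15)) = -69*(337 + (½)*((-3 + 6*(-5)/(-1)) + 15)/15) = -69*(337 + (½)*(1/15)*((-3 + 6*(-5)*(-1)) + 15)) = -69*(337 + (½)*(1/15)*((-3 + 30) + 15)) = -69*(337 + (½)*(1/15)*(27 + 15)) = -69*(337 + (½)*(1/15)*42) = -69*(337 + 7/5) = -69*1692/5 = -116748/5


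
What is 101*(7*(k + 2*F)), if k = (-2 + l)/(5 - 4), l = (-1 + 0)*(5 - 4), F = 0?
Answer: -2121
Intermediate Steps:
l = -1 (l = -1*1 = -1)
k = -3 (k = (-2 - 1)/(5 - 4) = -3/1 = -3*1 = -3)
101*(7*(k + 2*F)) = 101*(7*(-3 + 2*0)) = 101*(7*(-3 + 0)) = 101*(7*(-3)) = 101*(-21) = -2121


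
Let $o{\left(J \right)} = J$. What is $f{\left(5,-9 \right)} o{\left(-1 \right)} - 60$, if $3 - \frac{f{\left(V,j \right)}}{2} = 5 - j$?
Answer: $-38$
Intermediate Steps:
$f{\left(V,j \right)} = -4 + 2 j$ ($f{\left(V,j \right)} = 6 - 2 \left(5 - j\right) = 6 + \left(-10 + 2 j\right) = -4 + 2 j$)
$f{\left(5,-9 \right)} o{\left(-1 \right)} - 60 = \left(-4 + 2 \left(-9\right)\right) \left(-1\right) - 60 = \left(-4 - 18\right) \left(-1\right) - 60 = \left(-22\right) \left(-1\right) - 60 = 22 - 60 = -38$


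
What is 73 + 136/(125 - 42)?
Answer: 6195/83 ≈ 74.639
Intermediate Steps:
73 + 136/(125 - 42) = 73 + 136/83 = 6195/83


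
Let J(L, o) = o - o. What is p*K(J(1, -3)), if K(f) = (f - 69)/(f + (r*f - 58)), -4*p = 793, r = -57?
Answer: -54717/232 ≈ -235.85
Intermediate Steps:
J(L, o) = 0
p = -793/4 (p = -¼*793 = -793/4 ≈ -198.25)
K(f) = (-69 + f)/(-58 - 56*f) (K(f) = (f - 69)/(f + (-57*f - 58)) = (-69 + f)/(f + (-58 - 57*f)) = (-69 + f)/(-58 - 56*f))
p*K(J(1, -3)) = -793*(69 - 1*0)/(8*(29 + 28*0)) = -793*(69 + 0)/(8*(29 + 0)) = -793*69/(8*29) = -793/4*69/58 = -54717/232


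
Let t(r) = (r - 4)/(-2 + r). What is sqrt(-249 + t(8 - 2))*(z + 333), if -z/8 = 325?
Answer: -2267*I*sqrt(994)/2 ≈ -35737.0*I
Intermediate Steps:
t(r) = (-4 + r)/(-2 + r)
z = -2600 (z = -8*325 = -2600)
sqrt(-249 + t(8 - 2))*(z + 333) = sqrt(-249 + (-4 + (8 - 2))/(-2 + (8 - 2)))*(-2600 + 333) = sqrt(-249 + (-4 + 6)/(-2 + 6))*(-2267) = sqrt(-249 + 2/4)*(-2267) = sqrt(-249 + (1/4)*2)*(-2267) = sqrt(-249 + 1/2)*(-2267) = sqrt(-497/2)*(-2267) = (I*sqrt(994)/2)*(-2267) = -2267*I*sqrt(994)/2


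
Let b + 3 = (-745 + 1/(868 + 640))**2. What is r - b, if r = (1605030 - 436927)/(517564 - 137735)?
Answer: -479399770390113789/863755455056 ≈ -5.5502e+5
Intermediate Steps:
r = 1168103/379829 ≈ 3.0753
b = 1262153302489/2274064 (b = -3 + (-745 + 1/(868 + 640))**2 = -3 + (-745 + 1/1508)**2 = -3 + (-1123459/1508)**2 = -3 + 1262160124681/2274064 = 1262153302489/2274064 ≈ 5.5502e+5)
r - b = 1168103/379829 - 1*1262153302489/2274064 = 1168103/379829 - 1262153302489/2274064 = -479399770390113789/863755455056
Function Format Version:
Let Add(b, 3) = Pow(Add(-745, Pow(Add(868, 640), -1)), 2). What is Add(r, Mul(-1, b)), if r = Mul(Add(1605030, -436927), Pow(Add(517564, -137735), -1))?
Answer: Rational(-479399770390113789, 863755455056) ≈ -5.5502e+5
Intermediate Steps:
r = Rational(1168103, 379829) (r = Mul(1168103, Pow(379829, -1)) = Mul(1168103, Rational(1, 379829)) = Rational(1168103, 379829) ≈ 3.0753)
b = Rational(1262153302489, 2274064) (b = Add(-3, Pow(Add(-745, Pow(Add(868, 640), -1)), 2)) = Add(-3, Pow(Add(-745, Pow(1508, -1)), 2)) = Add(-3, Pow(Add(-745, Rational(1, 1508)), 2)) = Add(-3, Pow(Rational(-1123459, 1508), 2)) = Add(-3, Rational(1262160124681, 2274064)) = Rational(1262153302489, 2274064) ≈ 5.5502e+5)
Add(r, Mul(-1, b)) = Add(Rational(1168103, 379829), Mul(-1, Rational(1262153302489, 2274064))) = Add(Rational(1168103, 379829), Rational(-1262153302489, 2274064)) = Rational(-479399770390113789, 863755455056)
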